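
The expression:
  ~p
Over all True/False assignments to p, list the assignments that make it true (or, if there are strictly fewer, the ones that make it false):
is true only for:
  p=False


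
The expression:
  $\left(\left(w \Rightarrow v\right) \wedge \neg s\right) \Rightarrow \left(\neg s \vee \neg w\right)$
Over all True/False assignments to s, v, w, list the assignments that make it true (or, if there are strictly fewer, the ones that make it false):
is always true.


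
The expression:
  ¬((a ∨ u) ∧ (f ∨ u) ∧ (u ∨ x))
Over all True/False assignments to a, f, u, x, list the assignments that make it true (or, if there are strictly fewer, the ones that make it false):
is true only for:
  a=False, f=False, u=False, x=False;
  a=False, f=False, u=False, x=True;
  a=False, f=True, u=False, x=False;
  a=False, f=True, u=False, x=True;
  a=True, f=False, u=False, x=False;
  a=True, f=False, u=False, x=True;
  a=True, f=True, u=False, x=False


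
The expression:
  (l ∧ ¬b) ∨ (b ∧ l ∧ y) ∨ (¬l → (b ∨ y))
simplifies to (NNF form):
b ∨ l ∨ y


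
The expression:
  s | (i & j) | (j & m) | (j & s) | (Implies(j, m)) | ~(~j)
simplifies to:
True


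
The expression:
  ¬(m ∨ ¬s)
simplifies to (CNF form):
s ∧ ¬m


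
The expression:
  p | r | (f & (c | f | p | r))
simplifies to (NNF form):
f | p | r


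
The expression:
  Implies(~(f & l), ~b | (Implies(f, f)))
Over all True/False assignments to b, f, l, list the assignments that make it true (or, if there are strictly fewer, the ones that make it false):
is always true.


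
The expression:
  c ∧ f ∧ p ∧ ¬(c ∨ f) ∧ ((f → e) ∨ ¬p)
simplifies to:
False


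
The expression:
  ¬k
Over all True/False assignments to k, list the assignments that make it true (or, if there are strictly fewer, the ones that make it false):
is true only for:
  k=False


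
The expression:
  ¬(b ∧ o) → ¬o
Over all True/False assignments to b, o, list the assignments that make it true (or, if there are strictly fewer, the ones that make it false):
is false only for:
  b=False, o=True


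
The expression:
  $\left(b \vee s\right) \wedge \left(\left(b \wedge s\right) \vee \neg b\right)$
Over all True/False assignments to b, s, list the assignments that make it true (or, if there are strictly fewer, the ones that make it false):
is true only for:
  b=False, s=True;
  b=True, s=True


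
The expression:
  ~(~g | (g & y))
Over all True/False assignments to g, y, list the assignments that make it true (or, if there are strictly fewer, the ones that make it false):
is true only for:
  g=True, y=False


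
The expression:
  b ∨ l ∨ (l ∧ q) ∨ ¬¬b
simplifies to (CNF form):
b ∨ l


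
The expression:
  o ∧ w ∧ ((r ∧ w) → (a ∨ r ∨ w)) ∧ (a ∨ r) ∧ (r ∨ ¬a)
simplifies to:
o ∧ r ∧ w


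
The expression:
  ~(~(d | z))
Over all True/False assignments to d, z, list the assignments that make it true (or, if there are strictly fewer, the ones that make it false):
is false only for:
  d=False, z=False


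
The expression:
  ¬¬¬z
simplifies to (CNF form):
¬z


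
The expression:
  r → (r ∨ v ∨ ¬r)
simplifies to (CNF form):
True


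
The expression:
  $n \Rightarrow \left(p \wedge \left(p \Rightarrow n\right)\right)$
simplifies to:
$p \vee \neg n$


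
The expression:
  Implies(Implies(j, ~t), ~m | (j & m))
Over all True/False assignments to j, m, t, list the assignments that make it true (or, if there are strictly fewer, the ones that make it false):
is false only for:
  j=False, m=True, t=False;
  j=False, m=True, t=True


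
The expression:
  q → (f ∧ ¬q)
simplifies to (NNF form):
¬q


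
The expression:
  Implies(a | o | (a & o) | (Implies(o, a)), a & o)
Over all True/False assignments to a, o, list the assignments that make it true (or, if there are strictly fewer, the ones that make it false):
is true only for:
  a=True, o=True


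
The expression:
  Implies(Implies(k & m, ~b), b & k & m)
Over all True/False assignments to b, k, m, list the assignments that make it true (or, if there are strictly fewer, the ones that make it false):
is true only for:
  b=True, k=True, m=True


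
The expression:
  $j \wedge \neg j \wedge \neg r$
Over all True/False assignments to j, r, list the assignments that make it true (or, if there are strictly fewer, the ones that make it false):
is never true.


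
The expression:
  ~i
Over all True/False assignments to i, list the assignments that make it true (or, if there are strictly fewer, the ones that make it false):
is true only for:
  i=False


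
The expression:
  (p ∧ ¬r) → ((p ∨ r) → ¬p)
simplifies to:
r ∨ ¬p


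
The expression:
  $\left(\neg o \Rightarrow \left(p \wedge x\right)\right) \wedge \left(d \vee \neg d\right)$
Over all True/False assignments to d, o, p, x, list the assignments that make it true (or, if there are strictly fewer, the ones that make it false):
is false only for:
  d=False, o=False, p=False, x=False;
  d=False, o=False, p=False, x=True;
  d=False, o=False, p=True, x=False;
  d=True, o=False, p=False, x=False;
  d=True, o=False, p=False, x=True;
  d=True, o=False, p=True, x=False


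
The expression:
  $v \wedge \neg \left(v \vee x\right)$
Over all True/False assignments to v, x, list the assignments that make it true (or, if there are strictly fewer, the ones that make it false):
is never true.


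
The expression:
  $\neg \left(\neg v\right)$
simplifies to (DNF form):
$v$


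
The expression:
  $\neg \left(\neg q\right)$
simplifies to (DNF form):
$q$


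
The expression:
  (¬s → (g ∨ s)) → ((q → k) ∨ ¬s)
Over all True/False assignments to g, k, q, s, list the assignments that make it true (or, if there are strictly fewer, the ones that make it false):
is false only for:
  g=False, k=False, q=True, s=True;
  g=True, k=False, q=True, s=True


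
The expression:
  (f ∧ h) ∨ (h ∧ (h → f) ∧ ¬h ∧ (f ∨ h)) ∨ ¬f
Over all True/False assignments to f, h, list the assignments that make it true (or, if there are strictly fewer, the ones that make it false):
is false only for:
  f=True, h=False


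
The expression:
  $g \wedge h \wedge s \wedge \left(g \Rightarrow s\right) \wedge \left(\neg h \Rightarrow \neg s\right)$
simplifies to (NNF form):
$g \wedge h \wedge s$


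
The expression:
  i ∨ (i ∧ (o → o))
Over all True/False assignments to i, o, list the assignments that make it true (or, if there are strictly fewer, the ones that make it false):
is true only for:
  i=True, o=False;
  i=True, o=True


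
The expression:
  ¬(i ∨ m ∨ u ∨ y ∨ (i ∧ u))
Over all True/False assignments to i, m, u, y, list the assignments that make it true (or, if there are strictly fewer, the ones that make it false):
is true only for:
  i=False, m=False, u=False, y=False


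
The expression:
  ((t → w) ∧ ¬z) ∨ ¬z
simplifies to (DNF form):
¬z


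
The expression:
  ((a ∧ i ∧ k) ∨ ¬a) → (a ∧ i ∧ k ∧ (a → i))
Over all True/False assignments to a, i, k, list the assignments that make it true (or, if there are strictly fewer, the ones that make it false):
is true only for:
  a=True, i=False, k=False;
  a=True, i=False, k=True;
  a=True, i=True, k=False;
  a=True, i=True, k=True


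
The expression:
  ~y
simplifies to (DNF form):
~y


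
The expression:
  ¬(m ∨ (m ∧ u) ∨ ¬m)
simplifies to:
False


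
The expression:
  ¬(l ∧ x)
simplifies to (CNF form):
¬l ∨ ¬x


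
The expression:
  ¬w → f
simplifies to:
f ∨ w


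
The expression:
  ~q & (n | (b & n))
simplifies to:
n & ~q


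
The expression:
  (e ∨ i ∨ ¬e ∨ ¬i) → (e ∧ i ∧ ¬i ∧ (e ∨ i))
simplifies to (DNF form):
False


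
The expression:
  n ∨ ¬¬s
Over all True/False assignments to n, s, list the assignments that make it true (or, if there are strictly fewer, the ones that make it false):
is false only for:
  n=False, s=False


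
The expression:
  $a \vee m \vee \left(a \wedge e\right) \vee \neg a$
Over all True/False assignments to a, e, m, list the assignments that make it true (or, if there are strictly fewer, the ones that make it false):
is always true.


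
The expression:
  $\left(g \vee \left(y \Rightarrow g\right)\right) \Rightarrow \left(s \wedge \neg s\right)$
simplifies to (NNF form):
$y \wedge \neg g$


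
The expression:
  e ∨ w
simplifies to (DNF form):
e ∨ w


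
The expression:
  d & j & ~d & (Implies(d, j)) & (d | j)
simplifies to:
False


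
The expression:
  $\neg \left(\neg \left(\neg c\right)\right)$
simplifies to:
$\neg c$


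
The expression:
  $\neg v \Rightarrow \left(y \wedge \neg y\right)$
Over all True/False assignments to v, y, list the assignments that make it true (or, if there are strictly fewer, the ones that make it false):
is true only for:
  v=True, y=False;
  v=True, y=True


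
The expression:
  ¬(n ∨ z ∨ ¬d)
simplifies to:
d ∧ ¬n ∧ ¬z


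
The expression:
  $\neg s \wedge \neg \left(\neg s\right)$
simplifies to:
$\text{False}$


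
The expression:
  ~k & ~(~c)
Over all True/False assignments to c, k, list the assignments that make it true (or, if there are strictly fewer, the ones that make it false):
is true only for:
  c=True, k=False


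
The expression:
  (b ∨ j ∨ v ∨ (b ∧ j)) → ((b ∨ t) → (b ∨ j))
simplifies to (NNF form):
b ∨ j ∨ ¬t ∨ ¬v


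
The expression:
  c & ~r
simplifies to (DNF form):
c & ~r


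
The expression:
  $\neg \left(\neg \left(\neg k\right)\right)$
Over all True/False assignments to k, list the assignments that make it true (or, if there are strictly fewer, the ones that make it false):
is true only for:
  k=False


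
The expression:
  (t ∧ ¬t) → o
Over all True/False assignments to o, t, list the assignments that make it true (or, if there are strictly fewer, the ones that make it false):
is always true.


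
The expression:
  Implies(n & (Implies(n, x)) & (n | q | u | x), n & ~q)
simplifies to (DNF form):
~n | ~q | ~x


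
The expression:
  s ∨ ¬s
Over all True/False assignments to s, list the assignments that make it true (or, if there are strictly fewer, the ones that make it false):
is always true.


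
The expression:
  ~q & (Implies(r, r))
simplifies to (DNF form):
~q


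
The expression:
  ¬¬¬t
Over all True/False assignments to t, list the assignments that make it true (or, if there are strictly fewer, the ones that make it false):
is true only for:
  t=False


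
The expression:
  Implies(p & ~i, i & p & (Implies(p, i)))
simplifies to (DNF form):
i | ~p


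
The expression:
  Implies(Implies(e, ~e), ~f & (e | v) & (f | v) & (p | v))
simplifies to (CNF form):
(e | v) & (e | ~f)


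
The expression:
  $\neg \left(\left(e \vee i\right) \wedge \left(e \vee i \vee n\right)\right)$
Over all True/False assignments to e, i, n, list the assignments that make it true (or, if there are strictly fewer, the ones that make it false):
is true only for:
  e=False, i=False, n=False;
  e=False, i=False, n=True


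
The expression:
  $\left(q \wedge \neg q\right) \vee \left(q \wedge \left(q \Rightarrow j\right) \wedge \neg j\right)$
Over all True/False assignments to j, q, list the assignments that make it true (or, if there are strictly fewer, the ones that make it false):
is never true.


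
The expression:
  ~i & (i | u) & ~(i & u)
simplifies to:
u & ~i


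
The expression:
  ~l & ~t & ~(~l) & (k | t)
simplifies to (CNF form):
False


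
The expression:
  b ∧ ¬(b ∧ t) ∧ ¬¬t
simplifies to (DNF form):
False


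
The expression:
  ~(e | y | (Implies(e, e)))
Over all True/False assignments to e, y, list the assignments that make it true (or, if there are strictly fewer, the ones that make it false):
is never true.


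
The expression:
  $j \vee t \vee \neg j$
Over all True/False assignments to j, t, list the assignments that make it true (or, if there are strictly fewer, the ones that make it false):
is always true.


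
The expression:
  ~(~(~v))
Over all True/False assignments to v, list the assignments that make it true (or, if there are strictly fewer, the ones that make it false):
is true only for:
  v=False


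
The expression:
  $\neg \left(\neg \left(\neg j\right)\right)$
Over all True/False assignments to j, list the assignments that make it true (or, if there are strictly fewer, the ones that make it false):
is true only for:
  j=False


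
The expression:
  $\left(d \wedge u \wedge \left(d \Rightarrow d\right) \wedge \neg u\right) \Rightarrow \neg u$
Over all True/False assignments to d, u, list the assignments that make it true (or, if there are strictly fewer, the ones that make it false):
is always true.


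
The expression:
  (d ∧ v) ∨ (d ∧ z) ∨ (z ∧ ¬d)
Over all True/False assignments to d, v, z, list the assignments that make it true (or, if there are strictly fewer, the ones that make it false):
is false only for:
  d=False, v=False, z=False;
  d=False, v=True, z=False;
  d=True, v=False, z=False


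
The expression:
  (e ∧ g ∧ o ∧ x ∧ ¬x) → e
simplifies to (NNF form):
True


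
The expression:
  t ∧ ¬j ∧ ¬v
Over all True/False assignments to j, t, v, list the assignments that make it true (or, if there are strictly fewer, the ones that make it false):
is true only for:
  j=False, t=True, v=False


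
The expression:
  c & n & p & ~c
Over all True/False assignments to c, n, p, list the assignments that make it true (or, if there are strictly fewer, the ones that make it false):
is never true.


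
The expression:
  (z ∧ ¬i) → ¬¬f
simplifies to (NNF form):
f ∨ i ∨ ¬z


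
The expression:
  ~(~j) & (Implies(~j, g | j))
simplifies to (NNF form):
j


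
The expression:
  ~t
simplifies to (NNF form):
~t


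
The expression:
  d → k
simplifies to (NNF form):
k ∨ ¬d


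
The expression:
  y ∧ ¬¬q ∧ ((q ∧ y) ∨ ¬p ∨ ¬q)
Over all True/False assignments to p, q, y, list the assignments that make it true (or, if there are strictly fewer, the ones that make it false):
is true only for:
  p=False, q=True, y=True;
  p=True, q=True, y=True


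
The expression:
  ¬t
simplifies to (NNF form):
¬t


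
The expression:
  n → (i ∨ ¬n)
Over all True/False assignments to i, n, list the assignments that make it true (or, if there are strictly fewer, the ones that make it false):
is false only for:
  i=False, n=True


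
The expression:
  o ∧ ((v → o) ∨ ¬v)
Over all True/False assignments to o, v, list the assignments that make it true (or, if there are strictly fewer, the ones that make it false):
is true only for:
  o=True, v=False;
  o=True, v=True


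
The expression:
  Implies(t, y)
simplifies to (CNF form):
y | ~t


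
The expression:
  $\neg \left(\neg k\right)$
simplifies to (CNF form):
$k$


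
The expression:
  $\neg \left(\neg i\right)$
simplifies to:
$i$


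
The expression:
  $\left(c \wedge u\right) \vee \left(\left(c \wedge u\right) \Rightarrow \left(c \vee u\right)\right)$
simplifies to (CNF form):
$\text{True}$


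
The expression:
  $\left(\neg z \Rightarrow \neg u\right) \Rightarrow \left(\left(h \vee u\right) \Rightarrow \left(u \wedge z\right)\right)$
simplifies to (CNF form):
$u \vee \neg h$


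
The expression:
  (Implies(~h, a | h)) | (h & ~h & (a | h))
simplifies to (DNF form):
a | h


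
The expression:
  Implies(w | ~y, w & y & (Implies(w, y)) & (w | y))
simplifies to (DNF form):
y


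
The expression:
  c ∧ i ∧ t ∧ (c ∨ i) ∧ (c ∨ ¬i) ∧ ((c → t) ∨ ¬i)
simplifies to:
c ∧ i ∧ t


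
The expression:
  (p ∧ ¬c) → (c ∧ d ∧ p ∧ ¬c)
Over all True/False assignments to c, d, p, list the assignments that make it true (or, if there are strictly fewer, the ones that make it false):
is false only for:
  c=False, d=False, p=True;
  c=False, d=True, p=True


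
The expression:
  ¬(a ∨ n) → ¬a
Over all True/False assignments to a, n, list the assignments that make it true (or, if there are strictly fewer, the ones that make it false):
is always true.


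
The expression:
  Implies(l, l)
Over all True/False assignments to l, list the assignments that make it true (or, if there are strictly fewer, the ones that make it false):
is always true.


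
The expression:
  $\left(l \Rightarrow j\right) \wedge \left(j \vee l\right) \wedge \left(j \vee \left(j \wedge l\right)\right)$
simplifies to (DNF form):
$j$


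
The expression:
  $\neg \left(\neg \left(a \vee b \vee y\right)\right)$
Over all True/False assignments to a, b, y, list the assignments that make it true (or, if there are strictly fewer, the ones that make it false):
is false only for:
  a=False, b=False, y=False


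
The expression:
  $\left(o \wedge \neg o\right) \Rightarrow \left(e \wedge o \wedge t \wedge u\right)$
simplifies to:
$\text{True}$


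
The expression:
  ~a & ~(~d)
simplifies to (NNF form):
d & ~a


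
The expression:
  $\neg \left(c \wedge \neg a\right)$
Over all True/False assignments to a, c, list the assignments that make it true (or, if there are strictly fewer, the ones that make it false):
is false only for:
  a=False, c=True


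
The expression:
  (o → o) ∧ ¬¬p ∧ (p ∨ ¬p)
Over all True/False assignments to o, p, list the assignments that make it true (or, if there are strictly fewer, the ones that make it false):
is true only for:
  o=False, p=True;
  o=True, p=True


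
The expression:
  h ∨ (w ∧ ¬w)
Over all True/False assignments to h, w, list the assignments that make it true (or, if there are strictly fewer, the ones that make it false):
is true only for:
  h=True, w=False;
  h=True, w=True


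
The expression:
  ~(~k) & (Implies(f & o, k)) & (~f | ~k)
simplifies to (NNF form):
k & ~f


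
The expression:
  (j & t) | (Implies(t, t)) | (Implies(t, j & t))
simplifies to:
True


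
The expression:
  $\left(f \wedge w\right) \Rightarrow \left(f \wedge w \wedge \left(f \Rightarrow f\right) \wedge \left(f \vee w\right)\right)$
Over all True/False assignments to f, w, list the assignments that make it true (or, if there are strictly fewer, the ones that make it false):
is always true.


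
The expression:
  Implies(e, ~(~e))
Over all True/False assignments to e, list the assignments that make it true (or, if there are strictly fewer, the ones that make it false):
is always true.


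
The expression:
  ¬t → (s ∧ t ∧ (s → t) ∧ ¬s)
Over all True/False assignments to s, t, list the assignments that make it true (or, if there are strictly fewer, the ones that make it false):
is true only for:
  s=False, t=True;
  s=True, t=True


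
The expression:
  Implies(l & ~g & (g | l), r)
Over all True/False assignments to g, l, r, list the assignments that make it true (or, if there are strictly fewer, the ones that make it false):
is false only for:
  g=False, l=True, r=False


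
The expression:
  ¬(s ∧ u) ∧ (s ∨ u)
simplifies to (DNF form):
(s ∧ ¬u) ∨ (u ∧ ¬s)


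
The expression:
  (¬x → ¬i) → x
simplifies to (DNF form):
i ∨ x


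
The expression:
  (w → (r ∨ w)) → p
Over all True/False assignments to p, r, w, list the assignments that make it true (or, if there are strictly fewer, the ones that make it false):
is true only for:
  p=True, r=False, w=False;
  p=True, r=False, w=True;
  p=True, r=True, w=False;
  p=True, r=True, w=True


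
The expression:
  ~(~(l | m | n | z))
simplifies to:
l | m | n | z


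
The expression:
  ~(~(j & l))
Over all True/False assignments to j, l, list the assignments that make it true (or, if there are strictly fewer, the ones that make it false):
is true only for:
  j=True, l=True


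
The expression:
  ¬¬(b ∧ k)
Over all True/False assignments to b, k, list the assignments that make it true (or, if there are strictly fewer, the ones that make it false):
is true only for:
  b=True, k=True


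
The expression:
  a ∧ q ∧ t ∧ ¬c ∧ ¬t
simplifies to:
False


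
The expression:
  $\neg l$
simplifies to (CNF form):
$\neg l$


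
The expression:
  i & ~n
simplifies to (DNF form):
i & ~n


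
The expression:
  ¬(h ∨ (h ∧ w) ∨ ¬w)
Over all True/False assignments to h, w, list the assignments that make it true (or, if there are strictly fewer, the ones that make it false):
is true only for:
  h=False, w=True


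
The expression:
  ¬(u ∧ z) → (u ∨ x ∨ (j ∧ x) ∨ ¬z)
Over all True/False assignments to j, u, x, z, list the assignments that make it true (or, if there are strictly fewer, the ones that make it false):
is false only for:
  j=False, u=False, x=False, z=True;
  j=True, u=False, x=False, z=True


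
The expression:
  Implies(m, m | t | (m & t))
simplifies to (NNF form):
True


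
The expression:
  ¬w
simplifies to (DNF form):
¬w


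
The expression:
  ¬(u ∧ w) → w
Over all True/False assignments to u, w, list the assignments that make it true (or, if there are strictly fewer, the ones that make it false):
is true only for:
  u=False, w=True;
  u=True, w=True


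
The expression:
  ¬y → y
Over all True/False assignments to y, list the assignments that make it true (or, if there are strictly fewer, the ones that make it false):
is true only for:
  y=True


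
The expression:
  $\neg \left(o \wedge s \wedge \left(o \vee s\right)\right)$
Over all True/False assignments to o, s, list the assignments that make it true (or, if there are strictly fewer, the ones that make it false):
is false only for:
  o=True, s=True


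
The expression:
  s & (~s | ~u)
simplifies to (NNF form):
s & ~u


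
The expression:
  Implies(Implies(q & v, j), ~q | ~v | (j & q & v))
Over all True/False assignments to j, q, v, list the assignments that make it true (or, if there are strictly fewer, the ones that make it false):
is always true.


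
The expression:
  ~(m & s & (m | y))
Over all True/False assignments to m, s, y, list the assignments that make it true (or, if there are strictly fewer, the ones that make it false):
is false only for:
  m=True, s=True, y=False;
  m=True, s=True, y=True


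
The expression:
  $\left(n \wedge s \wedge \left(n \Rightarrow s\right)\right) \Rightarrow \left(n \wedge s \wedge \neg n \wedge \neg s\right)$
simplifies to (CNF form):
$\neg n \vee \neg s$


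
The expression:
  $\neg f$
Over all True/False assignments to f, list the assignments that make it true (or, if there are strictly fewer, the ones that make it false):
is true only for:
  f=False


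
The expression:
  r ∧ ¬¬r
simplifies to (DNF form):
r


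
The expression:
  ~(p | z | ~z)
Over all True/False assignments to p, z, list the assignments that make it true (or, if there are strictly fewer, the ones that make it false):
is never true.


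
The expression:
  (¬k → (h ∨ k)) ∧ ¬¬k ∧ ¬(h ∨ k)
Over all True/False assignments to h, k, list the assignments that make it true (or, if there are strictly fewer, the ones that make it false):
is never true.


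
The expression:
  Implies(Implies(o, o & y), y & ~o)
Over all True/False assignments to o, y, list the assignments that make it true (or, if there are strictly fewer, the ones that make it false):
is true only for:
  o=False, y=True;
  o=True, y=False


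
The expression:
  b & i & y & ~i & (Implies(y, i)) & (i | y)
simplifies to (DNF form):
False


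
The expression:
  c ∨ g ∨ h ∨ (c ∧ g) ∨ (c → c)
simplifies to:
True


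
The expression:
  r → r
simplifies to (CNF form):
True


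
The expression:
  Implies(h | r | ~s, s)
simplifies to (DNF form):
s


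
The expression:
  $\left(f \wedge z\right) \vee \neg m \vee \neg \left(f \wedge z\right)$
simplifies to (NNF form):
$\text{True}$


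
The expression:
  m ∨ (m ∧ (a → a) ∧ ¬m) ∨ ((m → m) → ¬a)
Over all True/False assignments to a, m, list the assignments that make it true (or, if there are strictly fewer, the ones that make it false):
is false only for:
  a=True, m=False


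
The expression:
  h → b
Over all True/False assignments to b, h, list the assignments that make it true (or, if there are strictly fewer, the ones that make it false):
is false only for:
  b=False, h=True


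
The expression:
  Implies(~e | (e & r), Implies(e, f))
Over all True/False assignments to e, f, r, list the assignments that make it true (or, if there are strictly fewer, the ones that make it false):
is false only for:
  e=True, f=False, r=True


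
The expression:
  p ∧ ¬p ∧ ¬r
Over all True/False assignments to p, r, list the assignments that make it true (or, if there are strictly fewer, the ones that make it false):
is never true.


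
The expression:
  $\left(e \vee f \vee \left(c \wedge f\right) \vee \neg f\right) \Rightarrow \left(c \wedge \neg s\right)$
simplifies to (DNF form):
$c \wedge \neg s$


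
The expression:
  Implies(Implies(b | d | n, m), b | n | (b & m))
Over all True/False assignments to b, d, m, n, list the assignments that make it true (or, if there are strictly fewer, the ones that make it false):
is false only for:
  b=False, d=False, m=False, n=False;
  b=False, d=False, m=True, n=False;
  b=False, d=True, m=True, n=False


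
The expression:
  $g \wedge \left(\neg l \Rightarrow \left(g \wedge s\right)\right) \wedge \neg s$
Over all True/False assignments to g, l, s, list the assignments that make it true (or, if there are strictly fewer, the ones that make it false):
is true only for:
  g=True, l=True, s=False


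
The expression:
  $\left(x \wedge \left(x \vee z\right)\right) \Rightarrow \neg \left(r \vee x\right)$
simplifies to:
$\neg x$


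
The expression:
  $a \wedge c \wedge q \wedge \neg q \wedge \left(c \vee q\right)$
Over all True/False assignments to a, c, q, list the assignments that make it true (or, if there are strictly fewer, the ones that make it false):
is never true.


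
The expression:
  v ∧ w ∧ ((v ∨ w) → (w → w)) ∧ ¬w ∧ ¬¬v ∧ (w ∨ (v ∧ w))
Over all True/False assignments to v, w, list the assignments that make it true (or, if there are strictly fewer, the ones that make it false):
is never true.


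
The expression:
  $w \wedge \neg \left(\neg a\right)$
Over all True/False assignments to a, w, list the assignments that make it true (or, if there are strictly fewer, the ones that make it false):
is true only for:
  a=True, w=True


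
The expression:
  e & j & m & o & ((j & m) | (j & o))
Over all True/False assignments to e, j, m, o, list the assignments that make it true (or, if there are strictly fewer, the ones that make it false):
is true only for:
  e=True, j=True, m=True, o=True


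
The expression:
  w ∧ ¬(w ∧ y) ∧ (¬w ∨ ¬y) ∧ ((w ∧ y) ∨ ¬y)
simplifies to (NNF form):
w ∧ ¬y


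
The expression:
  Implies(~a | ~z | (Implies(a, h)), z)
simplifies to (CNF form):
z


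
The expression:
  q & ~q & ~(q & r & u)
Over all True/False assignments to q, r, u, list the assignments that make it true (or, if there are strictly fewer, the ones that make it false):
is never true.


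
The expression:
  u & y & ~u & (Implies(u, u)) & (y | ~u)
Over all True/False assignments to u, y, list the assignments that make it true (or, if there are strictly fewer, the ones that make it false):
is never true.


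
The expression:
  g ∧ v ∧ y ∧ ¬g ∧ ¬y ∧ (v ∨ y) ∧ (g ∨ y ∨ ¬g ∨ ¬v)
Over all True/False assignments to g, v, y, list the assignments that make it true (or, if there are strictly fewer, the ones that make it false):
is never true.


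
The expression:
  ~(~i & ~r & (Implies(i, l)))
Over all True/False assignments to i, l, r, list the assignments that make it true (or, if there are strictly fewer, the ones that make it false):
is false only for:
  i=False, l=False, r=False;
  i=False, l=True, r=False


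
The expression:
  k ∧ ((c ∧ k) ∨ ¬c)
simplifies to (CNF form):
k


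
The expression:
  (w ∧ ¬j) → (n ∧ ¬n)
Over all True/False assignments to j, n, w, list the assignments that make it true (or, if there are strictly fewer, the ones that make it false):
is false only for:
  j=False, n=False, w=True;
  j=False, n=True, w=True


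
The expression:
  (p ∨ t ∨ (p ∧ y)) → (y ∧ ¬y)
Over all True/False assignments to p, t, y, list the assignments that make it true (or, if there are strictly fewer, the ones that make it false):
is true only for:
  p=False, t=False, y=False;
  p=False, t=False, y=True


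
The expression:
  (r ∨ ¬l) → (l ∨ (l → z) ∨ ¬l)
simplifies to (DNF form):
True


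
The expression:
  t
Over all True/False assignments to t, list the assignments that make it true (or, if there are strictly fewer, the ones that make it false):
is true only for:
  t=True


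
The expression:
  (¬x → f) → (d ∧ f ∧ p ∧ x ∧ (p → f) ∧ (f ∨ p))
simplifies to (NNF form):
(¬f ∧ ¬x) ∨ (d ∧ f ∧ p ∧ x)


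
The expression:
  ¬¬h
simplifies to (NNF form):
h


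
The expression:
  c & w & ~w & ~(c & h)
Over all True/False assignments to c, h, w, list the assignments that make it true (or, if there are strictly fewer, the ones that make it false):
is never true.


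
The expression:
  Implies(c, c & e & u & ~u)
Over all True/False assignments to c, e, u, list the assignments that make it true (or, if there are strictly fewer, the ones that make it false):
is true only for:
  c=False, e=False, u=False;
  c=False, e=False, u=True;
  c=False, e=True, u=False;
  c=False, e=True, u=True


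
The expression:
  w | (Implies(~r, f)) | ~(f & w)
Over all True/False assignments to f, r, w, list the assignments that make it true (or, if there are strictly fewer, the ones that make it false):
is always true.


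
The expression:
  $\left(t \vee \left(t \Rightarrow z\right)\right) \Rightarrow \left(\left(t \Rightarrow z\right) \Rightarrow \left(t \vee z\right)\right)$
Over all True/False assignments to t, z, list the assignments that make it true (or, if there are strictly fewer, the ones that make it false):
is false only for:
  t=False, z=False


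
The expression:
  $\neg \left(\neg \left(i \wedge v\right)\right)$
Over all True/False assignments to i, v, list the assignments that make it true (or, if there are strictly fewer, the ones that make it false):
is true only for:
  i=True, v=True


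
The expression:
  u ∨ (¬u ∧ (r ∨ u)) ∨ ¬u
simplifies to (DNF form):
True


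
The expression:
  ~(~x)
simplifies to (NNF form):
x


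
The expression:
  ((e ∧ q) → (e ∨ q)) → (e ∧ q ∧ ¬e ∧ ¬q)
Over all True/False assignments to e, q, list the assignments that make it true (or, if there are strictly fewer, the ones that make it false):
is never true.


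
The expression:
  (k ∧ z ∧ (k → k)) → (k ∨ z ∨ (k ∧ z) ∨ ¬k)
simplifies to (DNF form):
True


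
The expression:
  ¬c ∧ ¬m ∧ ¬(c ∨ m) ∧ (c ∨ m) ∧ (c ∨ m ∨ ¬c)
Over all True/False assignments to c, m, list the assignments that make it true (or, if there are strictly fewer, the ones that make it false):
is never true.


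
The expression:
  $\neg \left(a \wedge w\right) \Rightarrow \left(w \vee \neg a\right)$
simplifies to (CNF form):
$w \vee \neg a$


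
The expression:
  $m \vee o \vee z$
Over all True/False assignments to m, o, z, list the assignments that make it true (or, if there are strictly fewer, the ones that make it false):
is false only for:
  m=False, o=False, z=False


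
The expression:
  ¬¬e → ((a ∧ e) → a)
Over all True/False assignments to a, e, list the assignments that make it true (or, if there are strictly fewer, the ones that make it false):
is always true.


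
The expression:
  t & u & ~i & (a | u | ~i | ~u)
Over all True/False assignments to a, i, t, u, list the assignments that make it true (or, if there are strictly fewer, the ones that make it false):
is true only for:
  a=False, i=False, t=True, u=True;
  a=True, i=False, t=True, u=True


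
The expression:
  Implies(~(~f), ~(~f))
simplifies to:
True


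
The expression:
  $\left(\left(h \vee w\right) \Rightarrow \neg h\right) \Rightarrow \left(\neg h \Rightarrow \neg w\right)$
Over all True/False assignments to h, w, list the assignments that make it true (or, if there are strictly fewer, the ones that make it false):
is false only for:
  h=False, w=True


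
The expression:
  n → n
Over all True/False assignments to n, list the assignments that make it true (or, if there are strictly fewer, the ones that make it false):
is always true.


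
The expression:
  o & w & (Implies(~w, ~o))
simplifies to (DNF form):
o & w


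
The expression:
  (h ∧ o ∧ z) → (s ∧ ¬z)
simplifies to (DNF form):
¬h ∨ ¬o ∨ ¬z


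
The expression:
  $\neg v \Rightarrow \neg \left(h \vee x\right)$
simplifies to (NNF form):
$v \vee \left(\neg h \wedge \neg x\right)$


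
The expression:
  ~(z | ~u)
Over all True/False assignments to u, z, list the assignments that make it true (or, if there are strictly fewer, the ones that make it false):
is true only for:
  u=True, z=False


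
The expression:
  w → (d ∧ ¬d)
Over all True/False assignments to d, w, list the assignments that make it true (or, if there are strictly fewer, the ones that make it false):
is true only for:
  d=False, w=False;
  d=True, w=False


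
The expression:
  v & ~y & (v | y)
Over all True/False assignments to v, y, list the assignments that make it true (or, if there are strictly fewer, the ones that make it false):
is true only for:
  v=True, y=False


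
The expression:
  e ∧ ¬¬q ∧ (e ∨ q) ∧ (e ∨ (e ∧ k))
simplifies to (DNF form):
e ∧ q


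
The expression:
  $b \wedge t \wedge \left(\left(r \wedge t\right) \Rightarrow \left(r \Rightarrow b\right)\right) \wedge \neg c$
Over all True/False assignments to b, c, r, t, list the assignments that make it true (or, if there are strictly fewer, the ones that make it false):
is true only for:
  b=True, c=False, r=False, t=True;
  b=True, c=False, r=True, t=True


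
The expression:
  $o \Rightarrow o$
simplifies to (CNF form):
$\text{True}$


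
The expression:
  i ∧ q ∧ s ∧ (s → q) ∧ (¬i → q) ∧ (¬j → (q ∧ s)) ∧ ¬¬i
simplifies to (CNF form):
i ∧ q ∧ s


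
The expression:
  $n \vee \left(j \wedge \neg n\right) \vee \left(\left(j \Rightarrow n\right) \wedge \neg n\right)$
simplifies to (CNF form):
$\text{True}$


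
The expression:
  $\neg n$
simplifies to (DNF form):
$\neg n$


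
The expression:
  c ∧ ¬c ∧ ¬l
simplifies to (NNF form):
False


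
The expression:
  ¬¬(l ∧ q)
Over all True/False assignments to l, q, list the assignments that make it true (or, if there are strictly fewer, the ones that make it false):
is true only for:
  l=True, q=True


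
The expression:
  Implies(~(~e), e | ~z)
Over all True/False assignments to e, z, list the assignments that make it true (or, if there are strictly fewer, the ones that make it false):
is always true.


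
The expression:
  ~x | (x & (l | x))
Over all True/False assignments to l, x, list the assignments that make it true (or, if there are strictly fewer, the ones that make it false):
is always true.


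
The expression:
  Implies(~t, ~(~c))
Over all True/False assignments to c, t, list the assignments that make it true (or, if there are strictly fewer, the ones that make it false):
is false only for:
  c=False, t=False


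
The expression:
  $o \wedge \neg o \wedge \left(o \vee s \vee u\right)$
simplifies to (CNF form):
$\text{False}$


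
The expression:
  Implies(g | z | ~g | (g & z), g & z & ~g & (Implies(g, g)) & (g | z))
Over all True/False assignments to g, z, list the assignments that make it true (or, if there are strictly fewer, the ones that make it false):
is never true.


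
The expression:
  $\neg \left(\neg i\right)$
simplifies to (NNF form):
$i$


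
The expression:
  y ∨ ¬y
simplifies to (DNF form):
True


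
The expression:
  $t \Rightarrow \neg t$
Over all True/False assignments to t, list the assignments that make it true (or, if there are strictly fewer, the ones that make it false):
is true only for:
  t=False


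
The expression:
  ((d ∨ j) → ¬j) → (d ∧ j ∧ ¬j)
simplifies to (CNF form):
j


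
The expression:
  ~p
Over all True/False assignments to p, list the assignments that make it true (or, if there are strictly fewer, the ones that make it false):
is true only for:
  p=False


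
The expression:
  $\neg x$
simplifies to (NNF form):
$\neg x$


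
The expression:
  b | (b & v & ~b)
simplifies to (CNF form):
b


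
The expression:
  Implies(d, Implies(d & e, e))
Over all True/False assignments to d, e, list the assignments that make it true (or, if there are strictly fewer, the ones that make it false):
is always true.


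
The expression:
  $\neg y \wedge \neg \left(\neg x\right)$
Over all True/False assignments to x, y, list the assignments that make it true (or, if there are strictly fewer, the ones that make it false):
is true only for:
  x=True, y=False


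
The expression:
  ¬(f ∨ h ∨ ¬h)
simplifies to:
False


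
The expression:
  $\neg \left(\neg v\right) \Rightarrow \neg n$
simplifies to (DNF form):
$\neg n \vee \neg v$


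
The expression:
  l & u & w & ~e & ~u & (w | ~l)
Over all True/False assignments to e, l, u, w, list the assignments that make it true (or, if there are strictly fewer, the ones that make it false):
is never true.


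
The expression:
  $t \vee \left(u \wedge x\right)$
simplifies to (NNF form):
$t \vee \left(u \wedge x\right)$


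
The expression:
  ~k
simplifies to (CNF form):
~k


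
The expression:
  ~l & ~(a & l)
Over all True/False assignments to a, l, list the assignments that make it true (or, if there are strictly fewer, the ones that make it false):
is true only for:
  a=False, l=False;
  a=True, l=False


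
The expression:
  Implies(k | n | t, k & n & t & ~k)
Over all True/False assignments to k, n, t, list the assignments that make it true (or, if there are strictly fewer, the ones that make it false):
is true only for:
  k=False, n=False, t=False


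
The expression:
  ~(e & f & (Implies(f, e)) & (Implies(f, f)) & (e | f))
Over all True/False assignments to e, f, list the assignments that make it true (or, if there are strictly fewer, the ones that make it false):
is false only for:
  e=True, f=True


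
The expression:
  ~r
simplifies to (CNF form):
~r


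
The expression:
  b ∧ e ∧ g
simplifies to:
b ∧ e ∧ g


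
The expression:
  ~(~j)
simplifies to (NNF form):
j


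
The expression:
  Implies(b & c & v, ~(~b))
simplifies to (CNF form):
True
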